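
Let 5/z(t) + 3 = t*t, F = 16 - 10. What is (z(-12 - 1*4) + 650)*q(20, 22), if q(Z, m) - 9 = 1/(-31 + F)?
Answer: 7367584/1265 ≈ 5824.2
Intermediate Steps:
F = 6
q(Z, m) = 224/25 (q(Z, m) = 9 + 1/(-31 + 6) = 9 + 1/(-25) = 9 - 1/25 = 224/25)
z(t) = 5/(-3 + t²) (z(t) = 5/(-3 + t*t) = 5/(-3 + t²))
(z(-12 - 1*4) + 650)*q(20, 22) = (5/(-3 + (-12 - 1*4)²) + 650)*(224/25) = (5/(-3 + (-12 - 4)²) + 650)*(224/25) = (5/(-3 + (-16)²) + 650)*(224/25) = (5/(-3 + 256) + 650)*(224/25) = (5/253 + 650)*(224/25) = (164455/253)*(224/25) = 7367584/1265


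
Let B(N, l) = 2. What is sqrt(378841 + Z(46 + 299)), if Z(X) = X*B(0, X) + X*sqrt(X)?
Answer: sqrt(379531 + 345*sqrt(345)) ≈ 621.24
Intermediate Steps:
Z(X) = X**(3/2) + 2*X (Z(X) = X*2 + X*sqrt(X) = 2*X + X**(3/2) = X**(3/2) + 2*X)
sqrt(378841 + Z(46 + 299)) = sqrt(378841 + ((46 + 299)**(3/2) + 2*(46 + 299))) = sqrt(378841 + (345**(3/2) + 2*345)) = sqrt(378841 + (345*sqrt(345) + 690)) = sqrt(378841 + (690 + 345*sqrt(345))) = sqrt(379531 + 345*sqrt(345))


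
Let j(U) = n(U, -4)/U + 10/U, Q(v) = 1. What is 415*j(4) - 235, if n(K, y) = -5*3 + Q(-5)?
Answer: -650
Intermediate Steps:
n(K, y) = -14 (n(K, y) = -5*3 + 1 = -15 + 1 = -14)
j(U) = -4/U (j(U) = -14/U + 10/U = -4/U)
415*j(4) - 235 = 415*(-4/4) - 235 = 415*(-4*1/4) - 235 = 415*(-1) - 235 = -415 - 235 = -650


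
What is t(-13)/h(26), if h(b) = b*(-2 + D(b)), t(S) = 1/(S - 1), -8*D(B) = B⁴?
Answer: 1/20793136 ≈ 4.8093e-8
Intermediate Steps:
D(B) = -B⁴/8
t(S) = 1/(-1 + S)
h(b) = b*(-2 - b⁴/8)
t(-13)/h(26) = 1/((-1 - 13)*((-⅛*26*(16 + 26⁴)))) = 1/((-14)*((-⅛*26*(16 + 456976)))) = -1/(14*((-⅛*26*456992))) = -1/14/(-1485224) = -1/14*(-1/1485224) = 1/20793136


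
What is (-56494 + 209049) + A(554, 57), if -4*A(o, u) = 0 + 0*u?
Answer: 152555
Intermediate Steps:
A(o, u) = 0 (A(o, u) = -(0 + 0*u)/4 = -(0 + 0)/4 = -1/4*0 = 0)
(-56494 + 209049) + A(554, 57) = (-56494 + 209049) + 0 = 152555 + 0 = 152555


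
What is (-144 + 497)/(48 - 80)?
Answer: -353/32 ≈ -11.031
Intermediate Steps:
(-144 + 497)/(48 - 80) = 353/(-32) = 353*(-1/32) = -353/32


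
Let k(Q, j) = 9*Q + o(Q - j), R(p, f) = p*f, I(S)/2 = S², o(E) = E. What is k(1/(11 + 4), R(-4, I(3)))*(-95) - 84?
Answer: -20962/3 ≈ -6987.3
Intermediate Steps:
I(S) = 2*S²
R(p, f) = f*p
k(Q, j) = -j + 10*Q (k(Q, j) = 9*Q + (Q - j) = -j + 10*Q)
k(1/(11 + 4), R(-4, I(3)))*(-95) - 84 = (-2*3²*(-4) + 10/(11 + 4))*(-95) - 84 = (-2*9*(-4) + 10/15)*(-95) - 84 = (-18*(-4) + 10*(1/15))*(-95) - 84 = (-1*(-72) + ⅔)*(-95) - 84 = (72 + ⅔)*(-95) - 84 = (218/3)*(-95) - 84 = -20710/3 - 84 = -20962/3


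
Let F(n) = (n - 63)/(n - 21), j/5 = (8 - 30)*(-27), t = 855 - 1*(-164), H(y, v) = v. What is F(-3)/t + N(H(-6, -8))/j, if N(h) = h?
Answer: 31/6052860 ≈ 5.1215e-6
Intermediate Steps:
t = 1019 (t = 855 + 164 = 1019)
j = 2970 (j = 5*((8 - 30)*(-27)) = 5*(-22*(-27)) = 5*594 = 2970)
F(n) = (-63 + n)/(-21 + n)
F(-3)/t + N(H(-6, -8))/j = ((-63 - 3)/(-21 - 3))/1019 - 8/2970 = (-66/(-24))*(1/1019) - 8*1/2970 = -1/24*(-66)*(1/1019) - 4/1485 = (11/4)*(1/1019) - 4/1485 = 11/4076 - 4/1485 = 31/6052860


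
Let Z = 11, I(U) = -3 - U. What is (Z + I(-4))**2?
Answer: 144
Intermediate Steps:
(Z + I(-4))**2 = (11 + (-3 - 1*(-4)))**2 = (11 + (-3 + 4))**2 = (11 + 1)**2 = 12**2 = 144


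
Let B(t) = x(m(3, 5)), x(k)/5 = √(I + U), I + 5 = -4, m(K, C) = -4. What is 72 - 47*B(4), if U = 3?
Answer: 72 - 235*I*√6 ≈ 72.0 - 575.63*I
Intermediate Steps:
I = -9 (I = -5 - 4 = -9)
x(k) = 5*I*√6 (x(k) = 5*√(-9 + 3) = 5*√(-6) = 5*(I*√6) = 5*I*√6)
B(t) = 5*I*√6
72 - 47*B(4) = 72 - 235*I*√6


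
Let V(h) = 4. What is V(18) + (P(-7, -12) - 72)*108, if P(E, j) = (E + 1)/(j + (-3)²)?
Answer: -7556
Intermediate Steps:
P(E, j) = (1 + E)/(9 + j) (P(E, j) = (1 + E)/(j + 9) = (1 + E)/(9 + j))
V(18) + (P(-7, -12) - 72)*108 = 4 + ((1 - 7)/(9 - 12) - 72)*108 = 4 + (-6/(-3) - 72)*108 = 4 + (-⅓*(-6) - 72)*108 = 4 + (2 - 72)*108 = 4 - 70*108 = 4 - 7560 = -7556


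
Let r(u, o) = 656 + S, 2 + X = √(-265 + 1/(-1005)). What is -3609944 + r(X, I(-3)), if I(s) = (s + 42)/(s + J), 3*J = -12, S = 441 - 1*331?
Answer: -3609178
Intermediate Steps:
S = 110 (S = 441 - 331 = 110)
J = -4 (J = (⅓)*(-12) = -4)
X = -2 + I*√267657630/1005 (X = -2 + √(-265 + 1/(-1005)) = -2 + √(-265 - 1/1005) = -2 + √(-266326/1005) = -2 + I*√267657630/1005 ≈ -2.0 + 16.279*I)
I(s) = (42 + s)/(-4 + s) (I(s) = (s + 42)/(s - 4) = (42 + s)/(-4 + s))
r(u, o) = 766 (r(u, o) = 656 + 110 = 766)
-3609944 + r(X, I(-3)) = -3609944 + 766 = -3609178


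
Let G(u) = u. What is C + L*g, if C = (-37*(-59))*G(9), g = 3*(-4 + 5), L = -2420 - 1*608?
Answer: 10563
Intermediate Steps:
L = -3028 (L = -2420 - 608 = -3028)
g = 3 (g = 3*1 = 3)
C = 19647 (C = -37*(-59)*9 = 2183*9 = 19647)
C + L*g = 19647 - 3028*3 = 19647 - 9084 = 10563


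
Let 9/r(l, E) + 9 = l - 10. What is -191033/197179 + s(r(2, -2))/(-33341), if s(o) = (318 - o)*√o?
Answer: -191033/197179 - 16245*I*√17/9635549 ≈ -0.96883 - 0.0069513*I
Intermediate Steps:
r(l, E) = 9/(-19 + l) (r(l, E) = 9/(-9 + (l - 10)) = 9/(-9 + (-10 + l)) = 9/(-19 + l))
s(o) = √o*(318 - o)
-191033/197179 + s(r(2, -2))/(-33341) = -191033/197179 + (√(9/(-19 + 2))*(318 - 9/(-19 + 2)))/(-33341) = -191033*1/197179 + (√(9/(-17))*(318 - 9/(-17)))*(-1/33341) = -191033/197179 + (√(9*(-1/17))*(318 - 9*(-1)/17))*(-1/33341) = -191033/197179 + (√(-9/17)*(318 - 1*(-9/17)))*(-1/33341) = -191033/197179 + ((3*I*√17/17)*(318 + 9/17))*(-1/33341) = -191033/197179 + ((3*I*√17/17)*(5415/17))*(-1/33341) = -191033/197179 + (16245*I*√17/289)*(-1/33341) = -191033/197179 - 16245*I*√17/9635549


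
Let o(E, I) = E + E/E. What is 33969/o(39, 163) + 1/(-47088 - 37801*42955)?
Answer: 24772959842623/29171255960 ≈ 849.22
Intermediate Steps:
o(E, I) = 1 + E (o(E, I) = E + 1 = 1 + E)
33969/o(39, 163) + 1/(-47088 - 37801*42955) = 33969/(1 + 39) + 1/(-47088 - 37801*42955) = 33969/40 + (1/42955)/(-84889) = 33969*(1/40) - 1/84889*1/42955 = 33969/40 - 1/3646406995 = 24772959842623/29171255960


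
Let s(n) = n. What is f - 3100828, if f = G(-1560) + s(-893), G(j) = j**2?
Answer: -668121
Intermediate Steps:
f = 2432707 (f = (-1560)**2 - 893 = 2433600 - 893 = 2432707)
f - 3100828 = 2432707 - 3100828 = -668121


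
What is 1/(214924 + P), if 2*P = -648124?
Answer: -1/109138 ≈ -9.1627e-6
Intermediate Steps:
P = -324062 (P = (½)*(-648124) = -324062)
1/(214924 + P) = 1/(214924 - 324062) = 1/(-109138) = -1/109138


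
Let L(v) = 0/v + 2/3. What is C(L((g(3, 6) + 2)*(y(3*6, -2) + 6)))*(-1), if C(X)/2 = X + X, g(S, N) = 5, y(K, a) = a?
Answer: -8/3 ≈ -2.6667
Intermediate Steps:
L(v) = ⅔ (L(v) = 0 + 2*(⅓) = 0 + ⅔ = ⅔)
C(X) = 4*X (C(X) = 2*(X + X) = 2*(2*X) = 4*X)
C(L((g(3, 6) + 2)*(y(3*6, -2) + 6)))*(-1) = (4*(⅔))*(-1) = (8/3)*(-1) = -8/3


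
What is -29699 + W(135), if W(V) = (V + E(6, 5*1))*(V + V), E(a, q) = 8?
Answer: 8911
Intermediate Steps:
W(V) = 2*V*(8 + V) (W(V) = (V + 8)*(V + V) = (8 + V)*(2*V) = 2*V*(8 + V))
-29699 + W(135) = -29699 + 2*135*(8 + 135) = -29699 + 2*135*143 = -29699 + 38610 = 8911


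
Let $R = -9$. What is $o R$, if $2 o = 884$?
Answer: $-3978$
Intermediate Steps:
$o = 442$ ($o = \frac{1}{2} \cdot 884 = 442$)
$o R = 442 \left(-9\right) = -3978$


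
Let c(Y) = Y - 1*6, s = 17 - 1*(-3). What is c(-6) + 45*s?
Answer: 888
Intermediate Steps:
s = 20 (s = 17 + 3 = 20)
c(Y) = -6 + Y (c(Y) = Y - 6 = -6 + Y)
c(-6) + 45*s = (-6 - 6) + 45*20 = -12 + 900 = 888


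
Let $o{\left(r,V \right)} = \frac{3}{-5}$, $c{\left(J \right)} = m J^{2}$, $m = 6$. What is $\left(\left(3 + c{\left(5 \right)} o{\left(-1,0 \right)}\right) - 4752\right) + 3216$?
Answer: $-1623$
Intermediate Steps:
$c{\left(J \right)} = 6 J^{2}$
$o{\left(r,V \right)} = - \frac{3}{5}$ ($o{\left(r,V \right)} = 3 \left(- \frac{1}{5}\right) = - \frac{3}{5}$)
$\left(\left(3 + c{\left(5 \right)} o{\left(-1,0 \right)}\right) - 4752\right) + 3216 = \left(\left(3 + 6 \cdot 5^{2} \left(- \frac{3}{5}\right)\right) - 4752\right) + 3216 = \left(\left(3 + 6 \cdot 25 \left(- \frac{3}{5}\right)\right) - 4752\right) + 3216 = \left(\left(3 + 150 \left(- \frac{3}{5}\right)\right) - 4752\right) + 3216 = \left(\left(3 - 90\right) - 4752\right) + 3216 = \left(-87 - 4752\right) + 3216 = -4839 + 3216 = -1623$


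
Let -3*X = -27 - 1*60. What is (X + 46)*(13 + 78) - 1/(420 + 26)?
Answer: 3043949/446 ≈ 6825.0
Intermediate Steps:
X = 29 (X = -(-27 - 1*60)/3 = -(-27 - 60)/3 = -⅓*(-87) = 29)
(X + 46)*(13 + 78) - 1/(420 + 26) = (29 + 46)*(13 + 78) - 1/(420 + 26) = 75*91 - 1/446 = 6825 - 1*1/446 = 6825 - 1/446 = 3043949/446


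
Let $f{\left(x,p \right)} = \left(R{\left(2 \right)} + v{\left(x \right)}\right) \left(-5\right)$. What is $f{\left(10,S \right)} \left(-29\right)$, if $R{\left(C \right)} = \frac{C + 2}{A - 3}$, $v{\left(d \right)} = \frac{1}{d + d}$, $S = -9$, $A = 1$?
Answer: $- \frac{1131}{4} \approx -282.75$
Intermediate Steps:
$v{\left(d \right)} = \frac{1}{2 d}$
$R{\left(C \right)} = -1 - \frac{C}{2}$ ($R{\left(C \right)} = \frac{C + 2}{1 - 3} = \frac{2 + C}{-2} = \left(2 + C\right) \left(- \frac{1}{2}\right) = -1 - \frac{C}{2}$)
$f{\left(x,p \right)} = 10 - \frac{5}{2 x}$ ($f{\left(x,p \right)} = \left(\left(-1 - 1\right) + \frac{1}{2 x}\right) \left(-5\right) = \left(-2 + \frac{1}{2 x}\right) \left(-5\right) = 10 - \frac{5}{2 x}$)
$f{\left(10,S \right)} \left(-29\right) = \left(10 - \frac{5}{2 \cdot 10}\right) \left(-29\right) = \left(10 - \frac{1}{4}\right) \left(-29\right) = \frac{39}{4} \left(-29\right) = - \frac{1131}{4}$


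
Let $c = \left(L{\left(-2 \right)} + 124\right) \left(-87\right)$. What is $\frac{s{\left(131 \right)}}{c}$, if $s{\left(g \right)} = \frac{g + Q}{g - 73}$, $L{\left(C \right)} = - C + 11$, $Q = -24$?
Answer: $- \frac{107}{691302} \approx -0.00015478$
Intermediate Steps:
$L{\left(C \right)} = 11 - C$
$s{\left(g \right)} = \frac{-24 + g}{-73 + g}$ ($s{\left(g \right)} = \frac{g - 24}{g - 73} = \frac{-24 + g}{-73 + g}$)
$c = -11919$ ($c = \left(\left(11 - -2\right) + 124\right) \left(-87\right) = \left(\left(11 + 2\right) + 124\right) \left(-87\right) = \left(13 + 124\right) \left(-87\right) = 137 \left(-87\right) = -11919$)
$\frac{s{\left(131 \right)}}{c} = \frac{\frac{1}{-73 + 131} \left(-24 + 131\right)}{-11919} = \frac{1}{58} \cdot 107 \left(- \frac{1}{11919}\right) = \frac{107}{58} \left(- \frac{1}{11919}\right) = - \frac{107}{691302}$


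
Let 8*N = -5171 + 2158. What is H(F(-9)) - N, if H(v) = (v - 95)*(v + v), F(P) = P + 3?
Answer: 12709/8 ≈ 1588.6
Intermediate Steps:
F(P) = 3 + P
N = -3013/8 (N = (-5171 + 2158)/8 = (⅛)*(-3013) = -3013/8 ≈ -376.63)
H(v) = 2*v*(-95 + v) (H(v) = (-95 + v)*(2*v) = 2*v*(-95 + v))
H(F(-9)) - N = 2*(3 - 9)*(-95 + (3 - 9)) - 1*(-3013/8) = 2*(-6)*(-95 - 6) + 3013/8 = 2*(-6)*(-101) + 3013/8 = 1212 + 3013/8 = 12709/8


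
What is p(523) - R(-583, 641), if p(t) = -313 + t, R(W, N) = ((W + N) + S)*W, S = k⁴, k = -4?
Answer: 183272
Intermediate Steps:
S = 256 (S = (-4)⁴ = 256)
R(W, N) = W*(256 + N + W) (R(W, N) = ((W + N) + 256)*W = ((N + W) + 256)*W = (256 + N + W)*W = W*(256 + N + W))
p(523) - R(-583, 641) = (-313 + 523) - (-583)*(256 + 641 - 583) = 210 - (-583)*314 = 210 - 1*(-183062) = 210 + 183062 = 183272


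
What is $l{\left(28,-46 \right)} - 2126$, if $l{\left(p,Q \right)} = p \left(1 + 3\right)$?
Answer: $-2014$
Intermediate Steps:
$l{\left(p,Q \right)} = 4 p$ ($l{\left(p,Q \right)} = p 4 = 4 p$)
$l{\left(28,-46 \right)} - 2126 = 4 \cdot 28 - 2126 = 112 - 2126 = -2014$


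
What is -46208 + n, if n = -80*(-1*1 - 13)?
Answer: -45088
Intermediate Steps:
n = 1120 (n = -80*(-1 - 13) = -80*(-14) = 1120)
-46208 + n = -46208 + 1120 = -45088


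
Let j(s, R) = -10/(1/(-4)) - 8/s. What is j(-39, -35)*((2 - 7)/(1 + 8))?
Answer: -7840/351 ≈ -22.336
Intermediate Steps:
j(s, R) = 40 - 8/s (j(s, R) = -10/(-¼) - 8/s = -10*(-4) - 8/s = 40 - 8/s)
j(-39, -35)*((2 - 7)/(1 + 8)) = (40 - 8/(-39))*((2 - 7)/(1 + 8)) = (40 - 8*(-1/39))*(-5/9) = (40 + 8/39)*(-5*⅑) = (1568/39)*(-5/9) = -7840/351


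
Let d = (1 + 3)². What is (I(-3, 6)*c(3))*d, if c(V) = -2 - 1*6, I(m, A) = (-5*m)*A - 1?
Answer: -11392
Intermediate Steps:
I(m, A) = -1 - 5*A*m (I(m, A) = -5*A*m - 1 = -1 - 5*A*m)
c(V) = -8 (c(V) = -2 - 6 = -8)
d = 16 (d = 4² = 16)
(I(-3, 6)*c(3))*d = ((-1 - 5*6*(-3))*(-8))*16 = ((-1 + 90)*(-8))*16 = (89*(-8))*16 = -712*16 = -11392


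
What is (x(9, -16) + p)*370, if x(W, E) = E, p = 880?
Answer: 319680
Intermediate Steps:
(x(9, -16) + p)*370 = (-16 + 880)*370 = 864*370 = 319680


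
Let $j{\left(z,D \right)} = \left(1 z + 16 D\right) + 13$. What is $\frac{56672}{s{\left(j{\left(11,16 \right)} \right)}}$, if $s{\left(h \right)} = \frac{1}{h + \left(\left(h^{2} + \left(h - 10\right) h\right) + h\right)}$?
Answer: $8759224320$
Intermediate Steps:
$j{\left(z,D \right)} = 13 + z + 16 D$ ($j{\left(z,D \right)} = \left(z + 16 D\right) + 13 = 13 + z + 16 D$)
$s{\left(h \right)} = \frac{1}{h^{2} + 2 h + h \left(-10 + h\right)}$ ($s{\left(h \right)} = \frac{1}{h + \left(\left(h^{2} + \left(-10 + h\right) h\right) + h\right)} = \frac{1}{h + \left(\left(h^{2} + h \left(-10 + h\right)\right) + h\right)} = \frac{1}{h + \left(h + h^{2} + h \left(-10 + h\right)\right)} = \frac{1}{h^{2} + 2 h + h \left(-10 + h\right)}$)
$\frac{56672}{s{\left(j{\left(11,16 \right)} \right)}} = \frac{56672}{\frac{1}{2} \frac{1}{13 + 11 + 16 \cdot 16} \frac{1}{-4 + \left(13 + 11 + 16 \cdot 16\right)}} = \frac{56672}{\frac{1}{2} \frac{1}{13 + 11 + 256} \frac{1}{-4 + \left(13 + 11 + 256\right)}} = \frac{56672}{\frac{1}{2} \cdot \frac{1}{280} \frac{1}{-4 + 280}} = \frac{56672}{\frac{1}{2} \cdot \frac{1}{280} \cdot \frac{1}{276}} = 56672 \frac{1}{\frac{1}{154560}} = 56672 \cdot 154560 = 8759224320$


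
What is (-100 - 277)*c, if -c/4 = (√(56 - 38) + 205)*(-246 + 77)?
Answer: -52244660 - 764556*√2 ≈ -5.3326e+7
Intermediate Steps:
c = 138580 + 2028*√2 (c = -4*(√(56 - 38) + 205)*(-246 + 77) = -4*(√18 + 205)*(-169) = -4*(3*√2 + 205)*(-169) = -4*(205 + 3*√2)*(-169) = -4*(-34645 - 507*√2) = 138580 + 2028*√2 ≈ 1.4145e+5)
(-100 - 277)*c = (-100 - 277)*(138580 + 2028*√2) = -377*(138580 + 2028*√2) = -52244660 - 764556*√2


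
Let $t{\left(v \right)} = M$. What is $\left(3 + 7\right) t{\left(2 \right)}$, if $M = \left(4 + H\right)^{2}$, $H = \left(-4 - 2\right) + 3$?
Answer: $10$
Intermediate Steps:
$H = -3$ ($H = -6 + 3 = -3$)
$M = 1$ ($M = \left(4 - 3\right)^{2} = 1^{2} = 1$)
$t{\left(v \right)} = 1$
$\left(3 + 7\right) t{\left(2 \right)} = \left(3 + 7\right) 1 = 10 \cdot 1 = 10$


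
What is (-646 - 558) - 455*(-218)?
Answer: 97986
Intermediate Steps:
(-646 - 558) - 455*(-218) = -1204 + 99190 = 97986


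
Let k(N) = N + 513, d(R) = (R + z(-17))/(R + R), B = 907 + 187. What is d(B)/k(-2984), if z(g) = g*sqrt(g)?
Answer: -1/4942 + 17*I*sqrt(17)/5406548 ≈ -0.00020235 + 1.2964e-5*I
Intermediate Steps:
z(g) = g**(3/2)
B = 1094
d(R) = (R - 17*I*sqrt(17))/(2*R) (d(R) = (R + (-17)**(3/2))/(R + R) = (R - 17*I*sqrt(17))/((2*R)) = (R - 17*I*sqrt(17))*(1/(2*R)) = (R - 17*I*sqrt(17))/(2*R))
k(N) = 513 + N
d(B)/k(-2984) = ((1/2)*(1094 - 17*I*sqrt(17))/1094)/(513 - 2984) = ((1/2)*(1/1094)*(1094 - 17*I*sqrt(17)))/(-2471) = (1/2 - 17*I*sqrt(17)/2188)*(-1/2471) = -1/4942 + 17*I*sqrt(17)/5406548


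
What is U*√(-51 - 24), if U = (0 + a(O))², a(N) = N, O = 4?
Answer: 80*I*√3 ≈ 138.56*I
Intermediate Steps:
U = 16 (U = (0 + 4)² = 4² = 16)
U*√(-51 - 24) = 16*√(-51 - 24) = 16*√(-75) = 16*(5*I*√3) = 80*I*√3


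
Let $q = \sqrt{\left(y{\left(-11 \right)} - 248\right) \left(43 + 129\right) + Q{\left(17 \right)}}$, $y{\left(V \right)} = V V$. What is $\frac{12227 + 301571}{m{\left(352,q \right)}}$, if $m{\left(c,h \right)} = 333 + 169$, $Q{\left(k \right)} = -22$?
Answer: $\frac{156899}{251} \approx 625.1$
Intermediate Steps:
$y{\left(V \right)} = V^{2}$
$q = 29 i \sqrt{26}$ ($q = \sqrt{\left(\left(-11\right)^{2} - 248\right) \left(43 + 129\right) - 22} = \sqrt{\left(121 - 248\right) 172 - 22} = \sqrt{\left(-127\right) 172 - 22} = \sqrt{-21844 - 22} = \sqrt{-21866} = 29 i \sqrt{26} \approx 147.87 i$)
$m{\left(c,h \right)} = 502$
$\frac{12227 + 301571}{m{\left(352,q \right)}} = \frac{12227 + 301571}{502} = 313798 \cdot \frac{1}{502} = \frac{156899}{251}$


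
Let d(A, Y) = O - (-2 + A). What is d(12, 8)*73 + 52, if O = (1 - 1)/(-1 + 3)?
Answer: -678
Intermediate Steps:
O = 0 (O = 0/2 = 0*(½) = 0)
d(A, Y) = 2 - A (d(A, Y) = 0 - (-2 + A) = 0 + (2 - A) = 2 - A)
d(12, 8)*73 + 52 = (2 - 1*12)*73 + 52 = (2 - 12)*73 + 52 = -10*73 + 52 = -730 + 52 = -678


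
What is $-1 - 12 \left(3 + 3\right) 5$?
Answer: $-361$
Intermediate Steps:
$-1 - 12 \left(3 + 3\right) 5 = -1 - 12 \cdot 6 \cdot 5 = -1 - 360 = -361$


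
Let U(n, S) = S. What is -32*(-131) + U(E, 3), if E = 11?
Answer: 4195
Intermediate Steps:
-32*(-131) + U(E, 3) = -32*(-131) + 3 = 4192 + 3 = 4195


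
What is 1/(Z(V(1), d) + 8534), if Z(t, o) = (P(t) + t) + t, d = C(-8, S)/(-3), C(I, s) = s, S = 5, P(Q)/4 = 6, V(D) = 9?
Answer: 1/8576 ≈ 0.00011660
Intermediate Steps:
P(Q) = 24 (P(Q) = 4*6 = 24)
d = -5/3 (d = 5/(-3) = 5*(-⅓) = -5/3 ≈ -1.6667)
Z(t, o) = 24 + 2*t (Z(t, o) = (24 + t) + t = 24 + 2*t)
1/(Z(V(1), d) + 8534) = 1/((24 + 2*9) + 8534) = 1/((24 + 18) + 8534) = 1/(42 + 8534) = 1/8576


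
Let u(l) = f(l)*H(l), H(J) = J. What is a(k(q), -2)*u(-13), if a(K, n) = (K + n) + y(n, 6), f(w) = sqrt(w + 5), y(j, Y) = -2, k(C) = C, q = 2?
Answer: 52*I*sqrt(2) ≈ 73.539*I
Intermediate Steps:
f(w) = sqrt(5 + w)
a(K, n) = -2 + K + n (a(K, n) = (K + n) - 2 = -2 + K + n)
u(l) = l*sqrt(5 + l) (u(l) = sqrt(5 + l)*l = l*sqrt(5 + l))
a(k(q), -2)*u(-13) = (-2 + 2 - 2)*(-13*sqrt(5 - 13)) = -(-26)*sqrt(-8) = -(-26)*2*I*sqrt(2) = -(-52)*I*sqrt(2) = 52*I*sqrt(2)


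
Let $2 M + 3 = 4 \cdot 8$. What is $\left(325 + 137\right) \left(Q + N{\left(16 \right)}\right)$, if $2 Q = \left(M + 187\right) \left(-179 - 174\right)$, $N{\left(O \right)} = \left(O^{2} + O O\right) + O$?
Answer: $- \frac{32373957}{2} \approx -1.6187 \cdot 10^{7}$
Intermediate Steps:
$N{\left(O \right)} = O + 2 O^{2}$ ($N{\left(O \right)} = \left(O^{2} + O^{2}\right) + O = 2 O^{2} + O = O + 2 O^{2}$)
$M = \frac{29}{2}$ ($M = - \frac{3}{2} + \frac{4 \cdot 8}{2} = - \frac{3}{2} + \frac{1}{2} \cdot 32 = - \frac{3}{2} + 16 = \frac{29}{2} \approx 14.5$)
$Q = - \frac{142259}{4}$ ($Q = \frac{\left(\frac{29}{2} + 187\right) \left(-179 - 174\right)}{2} = \frac{\frac{403}{2} \left(-353\right)}{2} = \frac{1}{2} \left(- \frac{142259}{2}\right) = - \frac{142259}{4} \approx -35565.0$)
$\left(325 + 137\right) \left(Q + N{\left(16 \right)}\right) = \left(325 + 137\right) \left(- \frac{142259}{4} + 16 \left(1 + 2 \cdot 16\right)\right) = 462 \left(- \frac{142259}{4} + 16 \left(1 + 32\right)\right) = 462 \left(- \frac{142259}{4} + 16 \cdot 33\right) = 462 \left(- \frac{142259}{4} + 528\right) = 462 \left(- \frac{140147}{4}\right) = - \frac{32373957}{2}$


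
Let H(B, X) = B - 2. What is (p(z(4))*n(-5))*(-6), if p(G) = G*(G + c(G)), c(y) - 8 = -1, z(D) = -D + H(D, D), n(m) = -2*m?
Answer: 600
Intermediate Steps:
H(B, X) = -2 + B
z(D) = -2 (z(D) = -D + (-2 + D) = -2)
c(y) = 7 (c(y) = 8 - 1 = 7)
p(G) = G*(7 + G) (p(G) = G*(G + 7) = G*(7 + G))
(p(z(4))*n(-5))*(-6) = ((-2*(7 - 2))*(-2*(-5)))*(-6) = (-2*5*10)*(-6) = -10*10*(-6) = -100*(-6) = 600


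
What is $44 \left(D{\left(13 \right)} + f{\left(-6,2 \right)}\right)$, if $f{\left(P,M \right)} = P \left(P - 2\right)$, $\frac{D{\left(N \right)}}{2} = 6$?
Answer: $2640$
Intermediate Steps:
$D{\left(N \right)} = 12$ ($D{\left(N \right)} = 2 \cdot 6 = 12$)
$f{\left(P,M \right)} = P \left(-2 + P\right)$
$44 \left(D{\left(13 \right)} + f{\left(-6,2 \right)}\right) = 44 \left(12 - 6 \left(-2 - 6\right)\right) = 44 \left(12 - -48\right) = 44 \left(12 + 48\right) = 44 \cdot 60 = 2640$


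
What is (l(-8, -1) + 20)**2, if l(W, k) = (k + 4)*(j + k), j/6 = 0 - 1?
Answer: 1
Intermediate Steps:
j = -6 (j = 6*(0 - 1) = 6*(-1) = -6)
l(W, k) = (-6 + k)*(4 + k) (l(W, k) = (k + 4)*(-6 + k) = (4 + k)*(-6 + k) = (-6 + k)*(4 + k))
(l(-8, -1) + 20)**2 = ((-24 + (-1)**2 - 2*(-1)) + 20)**2 = ((-24 + 1 + 2) + 20)**2 = (-21 + 20)**2 = (-1)**2 = 1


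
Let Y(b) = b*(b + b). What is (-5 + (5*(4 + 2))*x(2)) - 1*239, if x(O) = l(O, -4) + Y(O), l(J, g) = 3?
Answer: 86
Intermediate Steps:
Y(b) = 2*b² (Y(b) = b*(2*b) = 2*b²)
x(O) = 3 + 2*O²
(-5 + (5*(4 + 2))*x(2)) - 1*239 = (-5 + (5*(4 + 2))*(3 + 2*2²)) - 1*239 = (-5 + (5*6)*(3 + 2*4)) - 239 = (-5 + 30*(3 + 8)) - 239 = (-5 + 30*11) - 239 = (-5 + 330) - 239 = 325 - 239 = 86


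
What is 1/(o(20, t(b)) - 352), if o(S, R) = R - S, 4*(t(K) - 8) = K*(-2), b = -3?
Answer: -2/725 ≈ -0.0027586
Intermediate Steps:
t(K) = 8 - K/2 (t(K) = 8 + (K*(-2))/4 = 8 + (-2*K)/4 = 8 - K/2)
1/(o(20, t(b)) - 352) = 1/(((8 - 1/2*(-3)) - 1*20) - 352) = 1/(((8 + 3/2) - 20) - 352) = 1/((19/2 - 20) - 352) = 1/(-21/2 - 352) = 1/(-725/2) = -2/725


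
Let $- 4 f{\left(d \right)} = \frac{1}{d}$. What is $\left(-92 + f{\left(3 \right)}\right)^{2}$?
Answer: $\frac{1221025}{144} \approx 8479.3$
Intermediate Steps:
$f{\left(d \right)} = - \frac{1}{4 d}$
$\left(-92 + f{\left(3 \right)}\right)^{2} = \left(-92 - \frac{1}{4 \cdot 3}\right)^{2} = \left(-92 - \frac{1}{12}\right)^{2} = \left(- \frac{1105}{12}\right)^{2} = \frac{1221025}{144}$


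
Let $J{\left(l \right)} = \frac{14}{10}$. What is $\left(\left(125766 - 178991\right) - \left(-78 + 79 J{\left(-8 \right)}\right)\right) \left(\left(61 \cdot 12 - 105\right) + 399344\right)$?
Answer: $- \frac{106507477648}{5} \approx -2.1301 \cdot 10^{10}$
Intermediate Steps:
$J{\left(l \right)} = \frac{7}{5}$ ($J{\left(l \right)} = 14 \cdot \frac{1}{10} = \frac{7}{5}$)
$\left(\left(125766 - 178991\right) - \left(-78 + 79 J{\left(-8 \right)}\right)\right) \left(\left(61 \cdot 12 - 105\right) + 399344\right) = \left(\left(125766 - 178991\right) + \left(\left(-79\right) \frac{7}{5} + 78\right)\right) \left(\left(61 \cdot 12 - 105\right) + 399344\right) = \left(-53225 + \left(- \frac{553}{5} + 78\right)\right) \left(\left(732 - 105\right) + 399344\right) = \left(-53225 - \frac{163}{5}\right) \left(627 + 399344\right) = \left(- \frac{266288}{5}\right) 399971 = - \frac{106507477648}{5}$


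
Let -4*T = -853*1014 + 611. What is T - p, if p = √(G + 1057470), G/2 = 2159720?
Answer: 864331/4 - √5376910 ≈ 2.1376e+5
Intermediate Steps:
G = 4319440 (G = 2*2159720 = 4319440)
T = 864331/4 (T = -(-853*1014 + 611)/4 = -(-864942 + 611)/4 = -¼*(-864331) = 864331/4 ≈ 2.1608e+5)
p = √5376910 (p = √(4319440 + 1057470) = √5376910 ≈ 2318.8)
T - p = 864331/4 - √5376910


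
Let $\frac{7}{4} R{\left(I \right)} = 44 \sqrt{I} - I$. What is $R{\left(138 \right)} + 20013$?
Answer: $\frac{139539}{7} + \frac{176 \sqrt{138}}{7} \approx 20230.0$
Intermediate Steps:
$R{\left(I \right)} = - \frac{4 I}{7} + \frac{176 \sqrt{I}}{7}$ ($R{\left(I \right)} = \frac{4 \left(44 \sqrt{I} - I\right)}{7} = \frac{4 \left(- I + 44 \sqrt{I}\right)}{7} = - \frac{4 I}{7} + \frac{176 \sqrt{I}}{7}$)
$R{\left(138 \right)} + 20013 = \left(\left(- \frac{4}{7}\right) 138 + \frac{176 \sqrt{138}}{7}\right) + 20013 = \left(- \frac{552}{7} + \frac{176 \sqrt{138}}{7}\right) + 20013 = \frac{139539}{7} + \frac{176 \sqrt{138}}{7}$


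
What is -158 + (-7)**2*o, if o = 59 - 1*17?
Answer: 1900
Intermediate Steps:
o = 42 (o = 59 - 17 = 42)
-158 + (-7)**2*o = -158 + (-7)**2*42 = -158 + 49*42 = -158 + 2058 = 1900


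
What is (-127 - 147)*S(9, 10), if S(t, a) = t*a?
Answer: -24660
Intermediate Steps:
S(t, a) = a*t
(-127 - 147)*S(9, 10) = (-127 - 147)*(10*9) = -274*90 = -24660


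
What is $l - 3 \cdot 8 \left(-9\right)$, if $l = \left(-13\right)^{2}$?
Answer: $385$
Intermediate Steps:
$l = 169$
$l - 3 \cdot 8 \left(-9\right) = 169 - 3 \cdot 8 \left(-9\right) = 169 - 24 \left(-9\right) = 169 - -216 = 169 + 216 = 385$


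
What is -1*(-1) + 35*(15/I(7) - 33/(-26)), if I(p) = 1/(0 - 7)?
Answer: -94369/26 ≈ -3629.6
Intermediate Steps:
I(p) = -1/7 (I(p) = 1/(-7) = -1/7)
-1*(-1) + 35*(15/I(7) - 33/(-26)) = -1*(-1) + 35*(15/(-1/7) - 33/(-26)) = 1 + 35*(15*(-7) - 33*(-1/26)) = 1 + 35*(-105 + 33/26) = 1 + 35*(-2697/26) = 1 - 94395/26 = -94369/26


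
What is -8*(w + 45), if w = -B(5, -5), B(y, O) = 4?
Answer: -328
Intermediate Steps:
w = -4 (w = -1*4 = -4)
-8*(w + 45) = -8*(-4 + 45) = -8*41 = -328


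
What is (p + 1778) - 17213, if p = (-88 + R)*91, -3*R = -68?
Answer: -64141/3 ≈ -21380.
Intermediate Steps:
R = 68/3 (R = -⅓*(-68) = 68/3 ≈ 22.667)
p = -17836/3 (p = (-88 + 68/3)*91 = -196/3*91 = -17836/3 ≈ -5945.3)
(p + 1778) - 17213 = (-17836/3 + 1778) - 17213 = -12502/3 - 17213 = -64141/3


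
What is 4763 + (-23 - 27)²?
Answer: 7263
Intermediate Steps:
4763 + (-23 - 27)² = 4763 + (-50)² = 4763 + 2500 = 7263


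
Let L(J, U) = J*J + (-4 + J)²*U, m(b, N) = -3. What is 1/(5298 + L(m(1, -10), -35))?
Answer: 1/3592 ≈ 0.00027840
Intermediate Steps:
L(J, U) = J² + U*(-4 + J)²
1/(5298 + L(m(1, -10), -35)) = 1/(5298 + ((-3)² - 35*(-4 - 3)²)) = 1/(5298 + (9 - 35*(-7)²)) = 1/(5298 + (9 - 35*49)) = 1/(5298 + (9 - 1715)) = 1/(5298 - 1706) = 1/3592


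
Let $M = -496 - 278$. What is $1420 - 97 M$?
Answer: $76498$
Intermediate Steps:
$M = -774$
$1420 - 97 M = 1420 - -75078 = 1420 + 75078 = 76498$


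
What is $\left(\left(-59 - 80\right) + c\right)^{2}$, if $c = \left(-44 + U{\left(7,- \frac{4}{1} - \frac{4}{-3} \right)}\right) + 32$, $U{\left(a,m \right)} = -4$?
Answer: $24025$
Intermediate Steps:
$c = -16$ ($c = \left(-44 - 4\right) + 32 = -48 + 32 = -16$)
$\left(\left(-59 - 80\right) + c\right)^{2} = \left(\left(-59 - 80\right) - 16\right)^{2} = \left(-139 - 16\right)^{2} = \left(-155\right)^{2} = 24025$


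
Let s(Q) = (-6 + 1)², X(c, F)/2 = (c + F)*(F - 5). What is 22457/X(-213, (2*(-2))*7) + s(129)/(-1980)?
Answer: 133537/95436 ≈ 1.3992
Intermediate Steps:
X(c, F) = 2*(-5 + F)*(F + c) (X(c, F) = 2*((c + F)*(F - 5)) = 2*((F + c)*(-5 + F)) = 2*((-5 + F)*(F + c)) = 2*(-5 + F)*(F + c))
s(Q) = 25 (s(Q) = (-5)² = 25)
22457/X(-213, (2*(-2))*7) + s(129)/(-1980) = 22457/(-10*2*(-2)*7 - 10*(-213) + 2*((2*(-2))*7)² + 2*((2*(-2))*7)*(-213)) + 25/(-1980) = 22457/(-(-40)*7 + 2130 + 2*(-4*7)² + 2*(-4*7)*(-213)) + 25*(-1/1980) = 22457/(-10*(-28) + 2130 + 2*(-28)² + 2*(-28)*(-213)) - 5/396 = 22457/(280 + 2130 + 2*784 + 11928) - 5/396 = 22457/(280 + 2130 + 1568 + 11928) - 5/396 = 22457/15906 - 5/396 = 133537/95436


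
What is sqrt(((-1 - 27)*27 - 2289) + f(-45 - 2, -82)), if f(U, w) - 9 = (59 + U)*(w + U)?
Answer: 2*I*sqrt(1146) ≈ 67.705*I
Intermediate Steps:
f(U, w) = 9 + (59 + U)*(U + w) (f(U, w) = 9 + (59 + U)*(w + U) = 9 + (59 + U)*(U + w))
sqrt(((-1 - 27)*27 - 2289) + f(-45 - 2, -82)) = sqrt(((-1 - 27)*27 - 2289) + (9 + (-45 - 2)**2 + 59*(-45 - 2) + 59*(-82) + (-45 - 2)*(-82))) = sqrt((-28*27 - 2289) + (9 + (-47)**2 + 59*(-47) - 4838 - 47*(-82))) = sqrt((-756 - 2289) + (9 + 2209 - 2773 - 4838 + 3854)) = sqrt(-3045 - 1539) = sqrt(-4584) = 2*I*sqrt(1146)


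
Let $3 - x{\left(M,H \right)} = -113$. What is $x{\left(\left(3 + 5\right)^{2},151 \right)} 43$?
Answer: $4988$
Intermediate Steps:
$x{\left(M,H \right)} = 116$ ($x{\left(M,H \right)} = 3 - -113 = 3 + 113 = 116$)
$x{\left(\left(3 + 5\right)^{2},151 \right)} 43 = 116 \cdot 43 = 4988$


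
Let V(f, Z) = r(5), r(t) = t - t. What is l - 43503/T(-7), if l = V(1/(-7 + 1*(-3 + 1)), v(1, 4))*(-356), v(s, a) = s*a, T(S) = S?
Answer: 43503/7 ≈ 6214.7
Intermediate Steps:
v(s, a) = a*s
r(t) = 0
V(f, Z) = 0
l = 0 (l = 0*(-356) = 0)
l - 43503/T(-7) = 0 - 43503/(-7) = 0 - 43503*(-⅐) = 0 + 43503/7 = 43503/7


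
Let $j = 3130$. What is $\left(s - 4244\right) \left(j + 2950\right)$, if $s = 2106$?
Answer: $-12999040$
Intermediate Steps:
$\left(s - 4244\right) \left(j + 2950\right) = \left(2106 - 4244\right) \left(3130 + 2950\right) = \left(-2138\right) 6080 = -12999040$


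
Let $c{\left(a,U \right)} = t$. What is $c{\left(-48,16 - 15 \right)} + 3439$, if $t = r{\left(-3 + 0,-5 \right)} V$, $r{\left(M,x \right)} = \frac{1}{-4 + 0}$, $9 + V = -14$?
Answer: $\frac{13779}{4} \approx 3444.8$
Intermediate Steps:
$V = -23$ ($V = -9 - 14 = -23$)
$r{\left(M,x \right)} = - \frac{1}{4}$ ($r{\left(M,x \right)} = \frac{1}{-4} = - \frac{1}{4}$)
$t = \frac{23}{4}$ ($t = \left(- \frac{1}{4}\right) \left(-23\right) = \frac{23}{4} \approx 5.75$)
$c{\left(a,U \right)} = \frac{23}{4}$
$c{\left(-48,16 - 15 \right)} + 3439 = \frac{23}{4} + 3439 = \frac{13779}{4}$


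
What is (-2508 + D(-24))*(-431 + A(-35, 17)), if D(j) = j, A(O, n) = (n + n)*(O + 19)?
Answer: 2468700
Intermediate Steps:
A(O, n) = 2*n*(19 + O) (A(O, n) = (2*n)*(19 + O) = 2*n*(19 + O))
(-2508 + D(-24))*(-431 + A(-35, 17)) = (-2508 - 24)*(-431 + 2*17*(19 - 35)) = -2532*(-431 + 2*17*(-16)) = -2532*(-431 - 544) = -2532*(-975) = 2468700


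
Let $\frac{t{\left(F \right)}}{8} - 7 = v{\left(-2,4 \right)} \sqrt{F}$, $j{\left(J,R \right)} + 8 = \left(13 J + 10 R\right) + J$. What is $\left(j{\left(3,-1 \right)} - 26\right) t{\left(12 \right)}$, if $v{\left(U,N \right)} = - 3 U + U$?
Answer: $-112 - 128 \sqrt{3} \approx -333.7$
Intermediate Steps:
$v{\left(U,N \right)} = - 2 U$
$j{\left(J,R \right)} = -8 + 10 R + 14 J$ ($j{\left(J,R \right)} = -8 + \left(\left(13 J + 10 R\right) + J\right) = -8 + \left(\left(10 R + 13 J\right) + J\right) = -8 + \left(10 R + 14 J\right) = -8 + 10 R + 14 J$)
$t{\left(F \right)} = 56 + 32 \sqrt{F}$ ($t{\left(F \right)} = 56 + 8 \left(-2\right) \left(-2\right) \sqrt{F} = 56 + 8 \cdot 4 \sqrt{F} = 56 + 32 \sqrt{F}$)
$\left(j{\left(3,-1 \right)} - 26\right) t{\left(12 \right)} = \left(\left(-8 + 10 \left(-1\right) + 14 \cdot 3\right) - 26\right) \left(56 + 32 \sqrt{12}\right) = \left(\left(-8 - 10 + 42\right) - 26\right) \left(56 + 32 \cdot 2 \sqrt{3}\right) = \left(24 - 26\right) \left(56 + 64 \sqrt{3}\right) = - 2 \left(56 + 64 \sqrt{3}\right) = -112 - 128 \sqrt{3}$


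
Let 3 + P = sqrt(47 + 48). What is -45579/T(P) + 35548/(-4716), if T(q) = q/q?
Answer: -53746528/1179 ≈ -45587.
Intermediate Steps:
P = -3 + sqrt(95) (P = -3 + sqrt(47 + 48) = -3 + sqrt(95) ≈ 6.7468)
T(q) = 1
-45579/T(P) + 35548/(-4716) = -45579/1 + 35548/(-4716) = -45579*1 + 35548*(-1/4716) = -45579 - 8887/1179 = -53746528/1179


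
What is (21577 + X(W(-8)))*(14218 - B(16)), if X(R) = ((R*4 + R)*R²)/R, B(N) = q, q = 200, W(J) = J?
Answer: 306952146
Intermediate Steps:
B(N) = 200
X(R) = 5*R² (X(R) = ((4*R + R)*R²)/R = ((5*R)*R²)/R = (5*R³)/R = 5*R²)
(21577 + X(W(-8)))*(14218 - B(16)) = (21577 + 5*(-8)²)*(14218 - 1*200) = (21577 + 5*64)*(14218 - 200) = (21577 + 320)*14018 = 21897*14018 = 306952146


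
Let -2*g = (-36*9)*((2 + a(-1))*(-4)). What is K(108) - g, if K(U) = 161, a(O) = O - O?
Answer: 1457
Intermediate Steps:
a(O) = 0
g = -1296 (g = -(-36*9)*(2 + 0)*(-4)/2 = -(-162)*2*(-4) = -(-162)*(-8) = -½*2592 = -1296)
K(108) - g = 161 - 1*(-1296) = 161 + 1296 = 1457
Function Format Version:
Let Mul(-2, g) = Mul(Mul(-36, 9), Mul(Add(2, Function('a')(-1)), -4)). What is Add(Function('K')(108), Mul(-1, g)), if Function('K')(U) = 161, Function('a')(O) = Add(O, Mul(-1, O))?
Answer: 1457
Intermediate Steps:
Function('a')(O) = 0
g = -1296 (g = Mul(Rational(-1, 2), Mul(Mul(-36, 9), Mul(Add(2, 0), -4))) = Mul(Rational(-1, 2), Mul(-324, Mul(2, -4))) = Mul(Rational(-1, 2), Mul(-324, -8)) = Mul(Rational(-1, 2), 2592) = -1296)
Add(Function('K')(108), Mul(-1, g)) = Add(161, Mul(-1, -1296)) = Add(161, 1296) = 1457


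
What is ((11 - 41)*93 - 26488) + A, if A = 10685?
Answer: -18593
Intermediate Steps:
((11 - 41)*93 - 26488) + A = ((11 - 41)*93 - 26488) + 10685 = (-30*93 - 26488) + 10685 = (-2790 - 26488) + 10685 = -29278 + 10685 = -18593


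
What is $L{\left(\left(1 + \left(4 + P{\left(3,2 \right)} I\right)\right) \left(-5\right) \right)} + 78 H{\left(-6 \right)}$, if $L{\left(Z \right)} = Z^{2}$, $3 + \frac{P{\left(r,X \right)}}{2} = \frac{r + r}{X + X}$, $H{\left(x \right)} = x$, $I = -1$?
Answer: $1132$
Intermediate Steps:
$P{\left(r,X \right)} = -6 + \frac{2 r}{X}$ ($P{\left(r,X \right)} = -6 + 2 \frac{r + r}{X + X} = -6 + 2 \frac{2 r}{2 X} = -6 + 2 \cdot 2 r \frac{1}{2 X} = -6 + 2 \frac{r}{X} = -6 + \frac{2 r}{X}$)
$L{\left(\left(1 + \left(4 + P{\left(3,2 \right)} I\right)\right) \left(-5\right) \right)} + 78 H{\left(-6 \right)} = \left(\left(1 + \left(4 + \left(-6 + 2 \cdot 3 \cdot \frac{1}{2}\right) \left(-1\right)\right)\right) \left(-5\right)\right)^{2} + 78 \left(-6\right) = \left(\left(1 + \left(4 + \left(-6 + 2 \cdot 3 \cdot \frac{1}{2}\right) \left(-1\right)\right)\right) \left(-5\right)\right)^{2} - 468 = \left(\left(1 + \left(4 + \left(-6 + 3\right) \left(-1\right)\right)\right) \left(-5\right)\right)^{2} - 468 = \left(\left(1 + \left(4 - -3\right)\right) \left(-5\right)\right)^{2} - 468 = \left(\left(1 + \left(4 + 3\right)\right) \left(-5\right)\right)^{2} - 468 = \left(\left(1 + 7\right) \left(-5\right)\right)^{2} - 468 = \left(8 \left(-5\right)\right)^{2} - 468 = \left(-40\right)^{2} - 468 = 1600 - 468 = 1132$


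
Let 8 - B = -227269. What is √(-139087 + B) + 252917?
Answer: 252917 + √88190 ≈ 2.5321e+5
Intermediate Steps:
B = 227277 (B = 8 - 1*(-227269) = 8 + 227269 = 227277)
√(-139087 + B) + 252917 = √(-139087 + 227277) + 252917 = √88190 + 252917 = 252917 + √88190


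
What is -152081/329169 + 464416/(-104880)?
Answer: -50972707/10423685 ≈ -4.8901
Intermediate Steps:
-152081/329169 + 464416/(-104880) = -152081*1/329169 + 464416*(-1/104880) = -152081/329169 - 1262/285 = -50972707/10423685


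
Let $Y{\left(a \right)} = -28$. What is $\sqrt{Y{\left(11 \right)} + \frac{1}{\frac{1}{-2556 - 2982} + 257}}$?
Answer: $\frac{i \sqrt{56711249244730}}{1423265} \approx 5.2911 i$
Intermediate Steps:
$\sqrt{Y{\left(11 \right)} + \frac{1}{\frac{1}{-2556 - 2982} + 257}} = \sqrt{-28 + \frac{1}{\frac{1}{-2556 - 2982} + 257}} = \sqrt{-28 + \frac{1}{\frac{1}{-5538} + 257}} = \sqrt{-28 + \frac{1}{- \frac{1}{5538} + 257}} = \sqrt{-28 + \frac{1}{\frac{1423265}{5538}}} = \sqrt{-28 + \frac{5538}{1423265}} = \sqrt{- \frac{39845882}{1423265}} = \frac{i \sqrt{56711249244730}}{1423265}$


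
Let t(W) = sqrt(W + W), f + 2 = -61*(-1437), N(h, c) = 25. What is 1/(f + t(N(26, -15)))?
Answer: 17531/1536679795 - sqrt(2)/1536679795 ≈ 1.1407e-5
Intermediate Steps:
f = 87655 (f = -2 - 61*(-1437) = -2 + 87657 = 87655)
t(W) = sqrt(2)*sqrt(W) (t(W) = sqrt(2*W) = sqrt(2)*sqrt(W))
1/(f + t(N(26, -15))) = 1/(87655 + sqrt(2)*sqrt(25)) = 1/(87655 + sqrt(2)*5) = 1/(87655 + 5*sqrt(2))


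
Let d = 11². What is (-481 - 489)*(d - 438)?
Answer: 307490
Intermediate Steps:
d = 121
(-481 - 489)*(d - 438) = (-481 - 489)*(121 - 438) = -970*(-317) = 307490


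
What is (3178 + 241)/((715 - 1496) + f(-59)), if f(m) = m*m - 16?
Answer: 3419/2684 ≈ 1.2738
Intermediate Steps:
f(m) = -16 + m² (f(m) = m² - 16 = -16 + m²)
(3178 + 241)/((715 - 1496) + f(-59)) = (3178 + 241)/((715 - 1496) + (-16 + (-59)²)) = 3419/(-781 + (-16 + 3481)) = 3419/(-781 + 3465) = 3419/2684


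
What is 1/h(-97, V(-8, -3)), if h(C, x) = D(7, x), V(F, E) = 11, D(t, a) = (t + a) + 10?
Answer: 1/28 ≈ 0.035714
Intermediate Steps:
D(t, a) = 10 + a + t (D(t, a) = (a + t) + 10 = 10 + a + t)
h(C, x) = 17 + x (h(C, x) = 10 + x + 7 = 17 + x)
1/h(-97, V(-8, -3)) = 1/(17 + 11) = 1/28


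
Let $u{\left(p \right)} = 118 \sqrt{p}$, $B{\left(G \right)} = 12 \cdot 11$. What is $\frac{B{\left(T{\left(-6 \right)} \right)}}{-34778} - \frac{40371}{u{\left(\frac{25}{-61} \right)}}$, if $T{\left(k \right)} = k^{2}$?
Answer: $- \frac{66}{17389} + \frac{40371 i \sqrt{61}}{590} \approx -0.0037955 + 534.42 i$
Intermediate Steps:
$B{\left(G \right)} = 132$
$\frac{B{\left(T{\left(-6 \right)} \right)}}{-34778} - \frac{40371}{u{\left(\frac{25}{-61} \right)}} = \frac{132}{-34778} - \frac{40371}{118 \sqrt{\frac{25}{-61}}} = 132 \left(- \frac{1}{34778}\right) - \frac{40371}{118 \sqrt{25 \left(- \frac{1}{61}\right)}} = - \frac{66}{17389} - \frac{40371}{118 \sqrt{- \frac{25}{61}}} = - \frac{66}{17389} - \frac{40371}{118 \frac{5 i \sqrt{61}}{61}} = - \frac{66}{17389} - \frac{40371}{\frac{590}{61} i \sqrt{61}} = - \frac{66}{17389} - 40371 \left(- \frac{i \sqrt{61}}{590}\right) = - \frac{66}{17389} + \frac{40371 i \sqrt{61}}{590}$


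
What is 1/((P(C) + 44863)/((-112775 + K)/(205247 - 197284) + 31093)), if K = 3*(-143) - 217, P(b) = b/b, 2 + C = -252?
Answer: 123740069/178626016 ≈ 0.69273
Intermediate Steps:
C = -254 (C = -2 - 252 = -254)
P(b) = 1
K = -646 (K = -429 - 217 = -646)
1/((P(C) + 44863)/((-112775 + K)/(205247 - 197284) + 31093)) = 1/((1 + 44863)/((-112775 - 646)/(205247 - 197284) + 31093)) = 1/(44864/(-113421/7963 + 31093)) = 1/(44864/(247480138/7963)) = 1/(44864*(7963/247480138)) = 1/(178626016/123740069) = 123740069/178626016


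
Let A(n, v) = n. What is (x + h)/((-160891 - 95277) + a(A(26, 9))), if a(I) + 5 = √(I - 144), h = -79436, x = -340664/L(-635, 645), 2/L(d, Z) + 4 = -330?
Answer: -14553560093196/65624606047 - 56811452*I*√118/65624606047 ≈ -221.77 - 0.0094039*I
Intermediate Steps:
L(d, Z) = -1/167 (L(d, Z) = 2/(-4 - 330) = 2/(-334) = 2*(-1/334) = -1/167)
x = 56890888 (x = -340664/(-1/167) = -340664*(-167) = 56890888)
a(I) = -5 + √(-144 + I) (a(I) = -5 + √(I - 144) = -5 + √(-144 + I))
(x + h)/((-160891 - 95277) + a(A(26, 9))) = (56890888 - 79436)/((-160891 - 95277) + (-5 + √(-144 + 26))) = 56811452/(-256168 + (-5 + √(-118))) = 56811452/(-256168 + (-5 + I*√118)) = 56811452/(-256173 + I*√118)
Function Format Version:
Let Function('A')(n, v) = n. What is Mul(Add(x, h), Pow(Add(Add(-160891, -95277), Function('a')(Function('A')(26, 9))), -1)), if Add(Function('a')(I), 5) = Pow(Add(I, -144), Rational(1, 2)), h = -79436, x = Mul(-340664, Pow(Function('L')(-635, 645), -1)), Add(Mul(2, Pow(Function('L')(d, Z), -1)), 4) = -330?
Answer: Add(Rational(-14553560093196, 65624606047), Mul(Rational(-56811452, 65624606047), I, Pow(118, Rational(1, 2)))) ≈ Add(-221.77, Mul(-0.0094039, I))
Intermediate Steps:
Function('L')(d, Z) = Rational(-1, 167) (Function('L')(d, Z) = Mul(2, Pow(Add(-4, -330), -1)) = Mul(2, Pow(-334, -1)) = Mul(2, Rational(-1, 334)) = Rational(-1, 167))
x = 56890888 (x = Mul(-340664, Pow(Rational(-1, 167), -1)) = Mul(-340664, -167) = 56890888)
Function('a')(I) = Add(-5, Pow(Add(-144, I), Rational(1, 2))) (Function('a')(I) = Add(-5, Pow(Add(I, -144), Rational(1, 2))) = Add(-5, Pow(Add(-144, I), Rational(1, 2))))
Mul(Add(x, h), Pow(Add(Add(-160891, -95277), Function('a')(Function('A')(26, 9))), -1)) = Mul(Add(56890888, -79436), Pow(Add(Add(-160891, -95277), Add(-5, Pow(Add(-144, 26), Rational(1, 2)))), -1)) = Mul(56811452, Pow(Add(-256168, Add(-5, Pow(-118, Rational(1, 2)))), -1)) = Mul(56811452, Pow(Add(-256168, Add(-5, Mul(I, Pow(118, Rational(1, 2))))), -1)) = Mul(56811452, Pow(Add(-256173, Mul(I, Pow(118, Rational(1, 2)))), -1))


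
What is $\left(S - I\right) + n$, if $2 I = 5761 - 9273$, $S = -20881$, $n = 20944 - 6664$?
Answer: $-4845$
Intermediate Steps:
$n = 14280$ ($n = 20944 - 6664 = 14280$)
$I = -1756$ ($I = \frac{5761 - 9273}{2} = \frac{1}{2} \left(-3512\right) = -1756$)
$\left(S - I\right) + n = \left(-20881 - -1756\right) + 14280 = \left(-20881 + 1756\right) + 14280 = -19125 + 14280 = -4845$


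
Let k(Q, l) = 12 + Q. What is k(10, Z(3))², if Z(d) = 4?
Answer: 484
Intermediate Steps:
k(10, Z(3))² = (12 + 10)² = 22² = 484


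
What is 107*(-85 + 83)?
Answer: -214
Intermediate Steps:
107*(-85 + 83) = 107*(-2) = -214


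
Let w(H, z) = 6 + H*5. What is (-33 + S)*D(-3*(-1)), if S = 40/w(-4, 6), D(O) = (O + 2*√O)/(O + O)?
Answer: -251/14 - 251*√3/21 ≈ -38.631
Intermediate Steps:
w(H, z) = 6 + 5*H
D(O) = (O + 2*√O)/(2*O) (D(O) = (O + 2*√O)/((2*O)) = (O + 2*√O)*(1/(2*O)) = (O + 2*√O)/(2*O))
S = -20/7 (S = 40/(6 + 5*(-4)) = 40/(6 - 20) = 40/(-14) = 40*(-1/14) = -20/7 ≈ -2.8571)
(-33 + S)*D(-3*(-1)) = (-33 - 20/7)*(½ + (-3*(-1))^(-½)) = -251*(½ + 3^(-½))/7 = -251*(½ + √3/3)/7 = -251/14 - 251*√3/21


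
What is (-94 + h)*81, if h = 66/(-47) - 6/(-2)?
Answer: -351783/47 ≈ -7484.7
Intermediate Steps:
h = 75/47 (h = 66*(-1/47) - 6*(-1/2) = -66/47 + 3 = 75/47 ≈ 1.5957)
(-94 + h)*81 = (-94 + 75/47)*81 = -4343/47*81 = -351783/47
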